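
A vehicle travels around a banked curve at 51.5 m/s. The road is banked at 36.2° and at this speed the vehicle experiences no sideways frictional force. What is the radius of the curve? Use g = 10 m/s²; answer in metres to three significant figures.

362 m

Frictionless banking: tanθ = v²/(rg), so r = v²/(g tanθ).
r = (51.5)²/(10.0 × tan 36.2°) = 2652/(10.0 × 0.7319) = 2652/7.319 = 362.4 m.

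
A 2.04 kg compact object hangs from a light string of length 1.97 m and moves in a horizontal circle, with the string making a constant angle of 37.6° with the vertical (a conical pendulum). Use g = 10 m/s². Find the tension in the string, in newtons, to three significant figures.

25.7 N

Vertically the bob has no acceleration, so T cosθ = mg.
T = mg/cosθ = 2.04 × 10.0 / cos 37.6° = 20.40/0.7923 = 25.75 N.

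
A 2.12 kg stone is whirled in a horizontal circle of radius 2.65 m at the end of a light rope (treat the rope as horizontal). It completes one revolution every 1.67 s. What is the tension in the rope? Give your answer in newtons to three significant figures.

v = 2πr/T = 2π × 2.65/1.67 = 9.970 m/s.
The tension is the only horizontal force, so it supplies the full centripetal force: T = m v²/r = 2.12 × (9.970)²/2.65 = 2.12 × 99.41/2.65 = 79.53 N.

79.5 N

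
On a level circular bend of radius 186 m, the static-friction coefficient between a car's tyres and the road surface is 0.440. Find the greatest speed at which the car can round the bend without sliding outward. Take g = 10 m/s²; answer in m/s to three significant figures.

28.6 m/s

Friction provides the centripetal force on a flat curve. At maximum speed it is at its limiting value: μ_s m g = m v²/r.
Mass cancels: v_max = √(μ_s g r) = √(0.440 × 10.0 × 186) = √818.4 = 28.61 m/s.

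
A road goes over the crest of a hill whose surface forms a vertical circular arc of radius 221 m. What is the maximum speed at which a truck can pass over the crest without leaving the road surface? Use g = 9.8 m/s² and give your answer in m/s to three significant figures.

At the crest the centre of the circle is below the truck, so the net downward (centripetal) force is mg − N = mv²/r.
The truck leaves the road when N → 0, giving v_max = √(g r) = √(9.8 × 221) = 46.54 m/s.

46.5 m/s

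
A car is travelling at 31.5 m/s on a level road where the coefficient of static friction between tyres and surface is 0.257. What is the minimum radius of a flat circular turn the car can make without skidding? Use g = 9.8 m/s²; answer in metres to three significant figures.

394 m

At the limit, μ_s m g = m v²/r, so r_min = v²/(μ_s g) = (31.5)²/(0.257 × 9.8) = 992.2/2.519 = 394.0 m.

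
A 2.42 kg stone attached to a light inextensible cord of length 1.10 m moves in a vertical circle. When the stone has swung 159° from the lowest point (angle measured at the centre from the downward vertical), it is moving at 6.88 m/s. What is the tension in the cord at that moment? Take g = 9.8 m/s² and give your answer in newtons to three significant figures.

Take the radial direction toward the centre of the circle as positive. The component of the weight along the string toward the centre is −mg cos φ (φ measured from the bottom), so Newton's second law along the string gives T − mg cos φ = m v²/r.
cos 159° = -0.9336, so T = m(v²/r + g cos φ) = 2.42 × ((6.88)²/1.10 + 9.8 × -0.9336) = 2.42 × (43.03 + (-9.149)) = 2.42 × 33.88 = 81.99 N.

82.0 N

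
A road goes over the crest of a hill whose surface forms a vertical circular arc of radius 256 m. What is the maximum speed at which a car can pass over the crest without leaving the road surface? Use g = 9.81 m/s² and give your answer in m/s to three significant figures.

50.1 m/s

At the crest the centre of the circle is below the car, so the net downward (centripetal) force is mg − N = mv²/r.
The car leaves the road when N → 0, giving v_max = √(g r) = √(9.81 × 256) = 50.11 m/s.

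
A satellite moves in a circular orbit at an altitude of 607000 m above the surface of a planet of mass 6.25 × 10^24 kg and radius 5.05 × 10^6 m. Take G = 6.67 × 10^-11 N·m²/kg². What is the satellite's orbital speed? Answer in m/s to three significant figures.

8580 m/s

Orbital radius r = R + h = 5.05 × 10^6 + 607000 = 5.657 × 10^6 m.
Gravity supplies the centripetal force: G M m / r² = m v² / r, so v = √(GM/r).
v = √(6.67 × 10^-11 × 6.25 × 10^24 / 5.657 × 10^6) = √(7.369 × 10^7) = 8584 m/s.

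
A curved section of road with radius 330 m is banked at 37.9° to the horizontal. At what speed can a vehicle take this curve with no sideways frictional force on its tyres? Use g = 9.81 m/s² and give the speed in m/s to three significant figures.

On a frictionless banked curve, N sinθ = mv²/r and N cosθ = mg, so tanθ = v²/(rg).
v = √(r g tanθ) = √(330 × 9.81 × tan 37.9°) = √(330 × 9.81 × 0.7785) = √2520 = 50.20 m/s.

50.2 m/s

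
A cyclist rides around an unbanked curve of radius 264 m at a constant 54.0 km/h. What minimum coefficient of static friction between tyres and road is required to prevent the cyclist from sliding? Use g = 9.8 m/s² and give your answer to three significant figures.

v = 54.0/3.6 = 15.00 m/s.
Friction provides the centripetal force: μ_s m g = m v²/r, so μ_s = v²/(g r) = (15.00)²/(9.8 × 264) = 225.0/2587 = 0.08697.

0.0870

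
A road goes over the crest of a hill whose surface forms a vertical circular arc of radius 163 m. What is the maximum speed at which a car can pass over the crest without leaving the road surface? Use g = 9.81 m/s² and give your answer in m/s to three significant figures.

At the crest the centre of the circle is below the car, so the net downward (centripetal) force is mg − N = mv²/r.
The car leaves the road when N → 0, giving v_max = √(g r) = √(9.81 × 163) = 39.99 m/s.

40.0 m/s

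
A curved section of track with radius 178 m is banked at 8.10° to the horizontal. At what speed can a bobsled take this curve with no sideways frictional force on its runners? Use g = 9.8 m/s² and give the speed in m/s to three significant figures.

15.8 m/s

On a frictionless banked curve, N sinθ = mv²/r and N cosθ = mg, so tanθ = v²/(rg).
v = √(r g tanθ) = √(178 × 9.8 × tan 8.10°) = √(178 × 9.8 × 0.1423) = √248.3 = 15.76 m/s.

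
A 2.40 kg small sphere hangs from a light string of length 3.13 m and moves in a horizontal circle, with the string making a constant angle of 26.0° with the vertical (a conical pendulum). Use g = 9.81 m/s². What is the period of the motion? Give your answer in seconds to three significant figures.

r = L sinθ = 1.372 m. From T sinθ = mω²r and T cosθ = mg: tanθ = ω²r/g, so ω² = g tanθ / r = g/(L cosθ).
ω = √(g/(L cosθ)) = √(9.81/(3.13 × 0.8988)) = √3.487 = 1.867 rad/s.
Period = 2π/ω = 3.365 s.

3.36 s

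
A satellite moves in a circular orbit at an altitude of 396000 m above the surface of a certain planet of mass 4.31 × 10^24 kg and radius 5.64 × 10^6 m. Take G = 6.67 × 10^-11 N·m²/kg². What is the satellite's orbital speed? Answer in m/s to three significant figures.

6900 m/s

Orbital radius r = R + h = 5.64 × 10^6 + 396000 = 6.036 × 10^6 m.
Gravity supplies the centripetal force: G M m / r² = m v² / r, so v = √(GM/r).
v = √(6.67 × 10^-11 × 4.31 × 10^24 / 6.036 × 10^6) = √(4.763 × 10^7) = 6901 m/s.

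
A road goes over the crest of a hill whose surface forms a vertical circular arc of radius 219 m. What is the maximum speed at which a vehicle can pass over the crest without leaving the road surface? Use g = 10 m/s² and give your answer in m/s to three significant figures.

46.8 m/s

At the crest the centre of the circle is below the vehicle, so the net downward (centripetal) force is mg − N = mv²/r.
The vehicle leaves the road when N → 0, giving v_max = √(g r) = √(10.0 × 219) = 46.80 m/s.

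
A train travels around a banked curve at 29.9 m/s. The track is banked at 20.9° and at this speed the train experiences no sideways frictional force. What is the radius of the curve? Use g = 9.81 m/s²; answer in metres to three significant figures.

Frictionless banking: tanθ = v²/(rg), so r = v²/(g tanθ).
r = (29.9)²/(9.81 × tan 20.9°) = 894.0/(9.81 × 0.3819) = 894.0/3.746 = 238.7 m.

239 m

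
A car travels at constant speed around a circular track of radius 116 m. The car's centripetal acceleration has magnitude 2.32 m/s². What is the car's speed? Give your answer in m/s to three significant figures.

16.4 m/s

a_c = v²/r ⇒ v = √(a_c · r) = √(2.32 × 116) = √269.1 = 16.40 m/s.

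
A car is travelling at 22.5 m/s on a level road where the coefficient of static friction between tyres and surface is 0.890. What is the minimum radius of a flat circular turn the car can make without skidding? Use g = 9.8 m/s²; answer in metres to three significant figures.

At the limit, μ_s m g = m v²/r, so r_min = v²/(μ_s g) = (22.5)²/(0.890 × 9.8) = 506.2/8.722 = 58.04 m.

58.0 m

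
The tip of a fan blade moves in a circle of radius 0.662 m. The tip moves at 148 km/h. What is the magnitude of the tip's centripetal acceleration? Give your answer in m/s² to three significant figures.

v = 148 km/h = 148/3.6 = 41.11 m/s.
a_c = v²/r = (41.11)²/0.662 = 1690/0.662 = 2553 m/s².

2550 m/s²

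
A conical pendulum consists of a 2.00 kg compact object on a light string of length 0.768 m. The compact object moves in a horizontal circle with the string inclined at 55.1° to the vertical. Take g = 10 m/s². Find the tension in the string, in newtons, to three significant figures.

Vertically the bob has no acceleration, so T cosθ = mg.
T = mg/cosθ = 2.00 × 10.0 / cos 55.1° = 20.00/0.5721 = 34.96 N.

35.0 N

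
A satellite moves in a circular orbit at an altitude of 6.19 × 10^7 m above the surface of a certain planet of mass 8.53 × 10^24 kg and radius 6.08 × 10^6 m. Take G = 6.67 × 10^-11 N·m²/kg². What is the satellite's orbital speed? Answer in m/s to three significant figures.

2890 m/s

Orbital radius r = R + h = 6.08 × 10^6 + 6.19 × 10^7 = 6.798 × 10^7 m.
Gravity supplies the centripetal force: G M m / r² = m v² / r, so v = √(GM/r).
v = √(6.67 × 10^-11 × 8.53 × 10^24 / 6.798 × 10^7) = √(8.369 × 10^6) = 2893 m/s.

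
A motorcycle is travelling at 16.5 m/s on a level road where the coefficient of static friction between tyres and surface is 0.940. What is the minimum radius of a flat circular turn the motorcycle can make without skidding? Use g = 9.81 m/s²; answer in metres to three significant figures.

29.5 m

At the limit, μ_s m g = m v²/r, so r_min = v²/(μ_s g) = (16.5)²/(0.940 × 9.81) = 272.2/9.221 = 29.52 m.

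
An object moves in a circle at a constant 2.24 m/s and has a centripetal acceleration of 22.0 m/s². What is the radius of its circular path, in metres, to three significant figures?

a_c = v²/r ⇒ r = v²/a_c = (2.24)²/22.0 = 5.018/22.0 = 0.2281 m.

0.228 m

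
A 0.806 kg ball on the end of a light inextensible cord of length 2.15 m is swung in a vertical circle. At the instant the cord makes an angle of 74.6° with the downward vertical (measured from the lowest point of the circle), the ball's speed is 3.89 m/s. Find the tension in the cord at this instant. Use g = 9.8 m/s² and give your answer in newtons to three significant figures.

Take the radial direction toward the centre of the circle as positive. The component of the weight along the string toward the centre is −mg cos φ (φ measured from the bottom), so Newton's second law along the string gives T − mg cos φ = m v²/r.
cos 74.6° = 0.2656, so T = m(v²/r + g cos φ) = 0.806 × ((3.89)²/2.15 + 9.8 × 0.2656) = 0.806 × (7.038 + (2.602)) = 0.806 × 9.641 = 7.770 N.

7.77 N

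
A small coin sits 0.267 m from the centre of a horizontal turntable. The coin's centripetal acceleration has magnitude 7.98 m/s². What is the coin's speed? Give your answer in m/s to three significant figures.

a_c = v²/r ⇒ v = √(a_c · r) = √(7.98 × 0.267) = √2.131 = 1.460 m/s.

1.46 m/s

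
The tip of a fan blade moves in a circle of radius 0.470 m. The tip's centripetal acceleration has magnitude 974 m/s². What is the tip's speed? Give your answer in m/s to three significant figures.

a_c = v²/r ⇒ v = √(a_c · r) = √(974 × 0.470) = √457.8 = 21.40 m/s.

21.4 m/s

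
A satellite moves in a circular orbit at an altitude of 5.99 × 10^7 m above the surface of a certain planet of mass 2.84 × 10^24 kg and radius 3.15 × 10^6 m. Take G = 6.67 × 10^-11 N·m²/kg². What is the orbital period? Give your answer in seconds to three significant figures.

229000 s

r = R + h = 3.15 × 10^6 + 5.99 × 10^7 = 6.305 × 10^7 m. Gravity provides the centripetal force: G M m / r² = m v² / r ⇒ v = √(GM/r) = 1733 m/s.
T = 2πr/v = 2π × 6.305 × 10^7 / 1733 = 228600 s.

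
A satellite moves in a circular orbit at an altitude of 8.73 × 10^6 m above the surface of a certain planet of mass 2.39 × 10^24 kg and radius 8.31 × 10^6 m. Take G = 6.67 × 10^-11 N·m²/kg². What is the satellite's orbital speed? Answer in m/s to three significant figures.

Orbital radius r = R + h = 8.31 × 10^6 + 8.73 × 10^6 = 1.704 × 10^7 m.
Gravity supplies the centripetal force: G M m / r² = m v² / r, so v = √(GM/r).
v = √(6.67 × 10^-11 × 2.39 × 10^24 / 1.704 × 10^7) = √(9.355 × 10^6) = 3059 m/s.

3060 m/s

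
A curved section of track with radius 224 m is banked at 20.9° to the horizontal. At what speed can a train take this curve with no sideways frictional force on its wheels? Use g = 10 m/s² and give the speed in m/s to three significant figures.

On a frictionless banked curve, N sinθ = mv²/r and N cosθ = mg, so tanθ = v²/(rg).
v = √(r g tanθ) = √(224 × 10.0 × tan 20.9°) = √(224 × 10.0 × 0.3819) = √855.4 = 29.25 m/s.

29.2 m/s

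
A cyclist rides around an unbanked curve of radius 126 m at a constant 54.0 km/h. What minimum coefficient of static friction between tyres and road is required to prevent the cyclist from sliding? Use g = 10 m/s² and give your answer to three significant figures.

0.179

v = 54.0/3.6 = 15.00 m/s.
Friction provides the centripetal force: μ_s m g = m v²/r, so μ_s = v²/(g r) = (15.00)²/(10.0 × 126) = 225.0/1260 = 0.1786.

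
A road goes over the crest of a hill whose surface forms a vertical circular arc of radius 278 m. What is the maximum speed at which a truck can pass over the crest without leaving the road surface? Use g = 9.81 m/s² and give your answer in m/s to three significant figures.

At the crest the centre of the circle is below the truck, so the net downward (centripetal) force is mg − N = mv²/r.
The truck leaves the road when N → 0, giving v_max = √(g r) = √(9.81 × 278) = 52.22 m/s.

52.2 m/s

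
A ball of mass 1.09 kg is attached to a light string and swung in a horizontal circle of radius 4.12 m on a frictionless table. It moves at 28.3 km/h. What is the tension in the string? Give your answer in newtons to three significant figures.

16.3 N

v = 28.3 km/h = 28.3/3.6 = 7.861 m/s.
The tension is the only horizontal force, so it supplies the full centripetal force: T = m v²/r = 1.09 × (7.861)²/4.12 = 1.09 × 61.80/4.12 = 16.35 N.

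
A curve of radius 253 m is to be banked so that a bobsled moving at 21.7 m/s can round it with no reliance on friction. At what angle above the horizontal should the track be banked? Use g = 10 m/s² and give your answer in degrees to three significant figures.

10.5°

For a frictionless banked turn: horizontally N sinθ = mv²/r and vertically N cosθ = mg.
Dividing: tanθ = v²/(r g) = (21.7)²/(253 × 10.0) = 470.9/2530 = 0.1861.
θ = arctan(0.1861) = 10.54°.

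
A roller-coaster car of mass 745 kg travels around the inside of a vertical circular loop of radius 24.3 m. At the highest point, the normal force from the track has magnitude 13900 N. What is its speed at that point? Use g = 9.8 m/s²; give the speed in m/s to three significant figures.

26.3 m/s

At the top, N + mg = mv²/r, so v = √(r(N/m + g)) = √(24.3 × (13900/745 + 9.8)) = √(24.3 × 28.46) = √691.5 = 26.30 m/s.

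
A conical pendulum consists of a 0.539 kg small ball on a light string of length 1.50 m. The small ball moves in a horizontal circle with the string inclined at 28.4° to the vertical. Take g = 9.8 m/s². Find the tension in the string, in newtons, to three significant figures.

Vertically the bob has no acceleration, so T cosθ = mg.
T = mg/cosθ = 0.539 × 9.8 / cos 28.4° = 5.282/0.8796 = 6.005 N.

6.00 N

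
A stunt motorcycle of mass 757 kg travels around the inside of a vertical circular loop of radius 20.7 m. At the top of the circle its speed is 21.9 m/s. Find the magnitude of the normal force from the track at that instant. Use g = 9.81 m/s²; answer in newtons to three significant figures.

At the top, both N and the weight mg point inward (toward the centre), so N + mg = mv²/r.
N = m(v²/r − g) = 757 × ((21.9)²/20.7 − 9.81) = 757 × (23.17 − 9.81) = 757 × 13.36 = 10110 N.

10100 N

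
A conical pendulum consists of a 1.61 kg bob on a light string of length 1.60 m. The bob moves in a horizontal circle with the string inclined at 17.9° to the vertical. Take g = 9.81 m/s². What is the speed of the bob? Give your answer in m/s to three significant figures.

1.25 m/s

The radius of the circle is r = L sinθ = 1.60 × sin 17.9° = 0.4918 m.
Horizontally T sinθ = mv²/r and vertically T cosθ = mg, so tanθ = v²/(rg).
v = √(r g tanθ) = √(0.4918 × 9.81 × 0.3230) = √1.558 = 1.248 m/s.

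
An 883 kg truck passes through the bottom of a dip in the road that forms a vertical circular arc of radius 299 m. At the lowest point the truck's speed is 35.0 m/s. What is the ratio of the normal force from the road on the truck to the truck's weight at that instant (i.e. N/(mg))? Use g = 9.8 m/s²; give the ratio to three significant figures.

1.42

At the bottom, N − mg = mv²/r, so N = m(v²/r + g) and N/(mg) = v²/(rg) + 1 = (35.0)²/(299 × 9.8) + 1 = 0.4181 + 1 = 1.418.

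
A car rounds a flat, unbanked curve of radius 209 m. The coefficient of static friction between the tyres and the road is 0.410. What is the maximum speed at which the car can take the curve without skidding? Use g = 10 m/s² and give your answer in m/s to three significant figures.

The only inward force on a level bend is static friction, so at the limit f_s = μ_s N = μ_s m g = m v²/r.
Mass cancels: v_max = √(μ_s g r) = √(0.410 × 10.0 × 209) = √856.9 = 29.27 m/s.

29.3 m/s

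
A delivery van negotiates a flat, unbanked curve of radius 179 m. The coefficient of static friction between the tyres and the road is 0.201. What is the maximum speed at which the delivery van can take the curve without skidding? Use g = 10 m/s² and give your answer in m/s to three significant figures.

The only inward force on a level bend is static friction, so at the limit f_s = μ_s N = μ_s m g = m v²/r.
Mass cancels: v_max = √(μ_s g r) = √(0.201 × 10.0 × 179) = √359.8 = 18.97 m/s.

19.0 m/s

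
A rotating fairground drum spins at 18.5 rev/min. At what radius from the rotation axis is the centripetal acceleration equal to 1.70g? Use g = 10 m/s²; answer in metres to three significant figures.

ω = 18.5 rev/min × 2π/60 = 1.937 rad/s.
a_c = ω²r = 1.70g ⇒ r = 1.70 × 10.0 / (1.937)² = 17.00/3.753 = 4.529 m.

4.53 m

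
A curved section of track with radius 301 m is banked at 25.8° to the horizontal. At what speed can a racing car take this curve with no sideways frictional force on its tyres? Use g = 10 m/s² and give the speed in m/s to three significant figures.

On a frictionless banked curve, N sinθ = mv²/r and N cosθ = mg, so tanθ = v²/(rg).
v = √(r g tanθ) = √(301 × 10.0 × tan 25.8°) = √(301 × 10.0 × 0.4834) = √1455 = 38.15 m/s.

38.1 m/s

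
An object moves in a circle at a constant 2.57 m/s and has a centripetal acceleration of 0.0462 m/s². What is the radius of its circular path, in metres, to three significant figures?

143 m

a_c = v²/r ⇒ r = v²/a_c = (2.57)²/0.0462 = 6.605/0.0462 = 143.0 m.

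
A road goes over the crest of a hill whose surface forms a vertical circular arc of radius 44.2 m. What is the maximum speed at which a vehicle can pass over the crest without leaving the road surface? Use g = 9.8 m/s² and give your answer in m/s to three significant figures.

At the crest the centre of the circle is below the vehicle, so the net downward (centripetal) force is mg − N = mv²/r.
The vehicle leaves the road when N → 0, giving v_max = √(g r) = √(9.8 × 44.2) = 20.81 m/s.

20.8 m/s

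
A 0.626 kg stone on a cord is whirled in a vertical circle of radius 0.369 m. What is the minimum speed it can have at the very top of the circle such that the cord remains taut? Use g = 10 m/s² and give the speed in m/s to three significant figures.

1.92 m/s

At the top, both weight mg and T point toward the centre: T + mg = mv²/r.
At minimum speed T → 0, so mg = mv_min²/r ⇒ v_min = √(g r) = √(10.0 × 0.369) = 1.921 m/s.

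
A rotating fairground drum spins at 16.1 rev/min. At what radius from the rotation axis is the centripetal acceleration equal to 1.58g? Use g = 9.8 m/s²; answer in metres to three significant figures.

5.45 m

ω = 16.1 rev/min × 2π/60 = 1.686 rad/s.
a_c = ω²r = 1.58g ⇒ r = 1.58 × 9.8 / (1.686)² = 15.48/2.843 = 5.447 m.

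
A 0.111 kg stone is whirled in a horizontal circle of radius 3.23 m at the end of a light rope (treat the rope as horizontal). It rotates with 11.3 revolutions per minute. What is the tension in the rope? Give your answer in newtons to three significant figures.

0.502 N

ω = 11.3 rev/min × 2π/60 = 1.183 rad/s, so v = ωr = 1.183 × 3.23 = 3.822 m/s.
The tension is the only horizontal force, so it supplies the full centripetal force: T = m v²/r = 0.111 × (3.822)²/3.23 = 0.111 × 14.61/3.23 = 0.5020 N.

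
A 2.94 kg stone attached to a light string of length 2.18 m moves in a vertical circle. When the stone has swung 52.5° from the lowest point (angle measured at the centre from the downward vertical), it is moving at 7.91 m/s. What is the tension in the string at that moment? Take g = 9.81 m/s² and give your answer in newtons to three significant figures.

Take the radial direction toward the centre of the circle as positive. The component of the weight along the string toward the centre is −mg cos φ (φ measured from the bottom), so Newton's second law along the string gives T − mg cos φ = m v²/r.
cos 52.5° = 0.6088, so T = m(v²/r + g cos φ) = 2.94 × ((7.91)²/2.18 + 9.81 × 0.6088) = 2.94 × (28.70 + (5.972)) = 2.94 × 34.67 = 101.9 N.

102 N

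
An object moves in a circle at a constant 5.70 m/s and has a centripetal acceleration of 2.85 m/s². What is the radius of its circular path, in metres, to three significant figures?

a_c = v²/r ⇒ r = v²/a_c = (5.70)²/2.85 = 32.49/2.85 = 11.40 m.

11.4 m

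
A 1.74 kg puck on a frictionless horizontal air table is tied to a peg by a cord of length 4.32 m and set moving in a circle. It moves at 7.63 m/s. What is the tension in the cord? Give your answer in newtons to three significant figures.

23.4 N

The tension is the only horizontal force, so it supplies the full centripetal force: T = m v²/r = 1.74 × (7.630)²/4.32 = 1.74 × 58.22/4.32 = 23.45 N.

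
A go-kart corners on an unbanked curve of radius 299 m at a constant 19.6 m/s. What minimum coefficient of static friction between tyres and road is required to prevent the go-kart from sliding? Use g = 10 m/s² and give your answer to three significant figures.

0.128

Friction provides the centripetal force: μ_s m g = m v²/r, so μ_s = v²/(g r) = (19.60)²/(10.0 × 299) = 384.2/2990 = 0.1285.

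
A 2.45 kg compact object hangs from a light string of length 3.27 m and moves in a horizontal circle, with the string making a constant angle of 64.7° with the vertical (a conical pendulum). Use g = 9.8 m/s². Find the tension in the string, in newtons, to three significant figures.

56.2 N

Vertically the bob has no acceleration, so T cosθ = mg.
T = mg/cosθ = 2.45 × 9.8 / cos 64.7° = 24.01/0.4274 = 56.18 N.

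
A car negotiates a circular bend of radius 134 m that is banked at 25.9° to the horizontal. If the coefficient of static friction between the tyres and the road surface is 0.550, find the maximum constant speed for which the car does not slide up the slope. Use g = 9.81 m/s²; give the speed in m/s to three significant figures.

43.1 m/s

At the maximum speed, friction acts down the slope at its limiting value f = μN. Radially (horizontal, toward centre): N sinθ + μN cosθ = mv²/r. Vertically: N cosθ − μN sinθ = mg.
Dividing: v² = r g (sinθ + μcosθ)/(cosθ − μsinθ).
sinθ + μcosθ = 0.4368 + 0.550×0.8996 = 0.9316; cosθ − μsinθ = 0.8996 − 0.550×0.4368 = 0.6593.
v² = 134 × 9.81 × 0.9316/0.6593 = 1857 m²/s², so v = 43.10 m/s.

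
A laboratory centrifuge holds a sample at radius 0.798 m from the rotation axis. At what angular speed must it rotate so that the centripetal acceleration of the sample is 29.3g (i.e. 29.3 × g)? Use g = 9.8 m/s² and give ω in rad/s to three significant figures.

Centripetal acceleration a_c = ω²r. Setting ω²r = 29.3g:
ω = √(29.3g / r) = √(29.3 × 9.8 / 0.798) = √359.8 = 18.97 rad/s.

19.0 rad/s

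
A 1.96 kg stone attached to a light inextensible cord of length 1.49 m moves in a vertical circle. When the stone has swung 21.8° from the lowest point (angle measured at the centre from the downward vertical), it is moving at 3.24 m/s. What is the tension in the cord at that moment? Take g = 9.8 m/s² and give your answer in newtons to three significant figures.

31.6 N

Take the radial direction toward the centre of the circle as positive. The component of the weight along the string toward the centre is −mg cos φ (φ measured from the bottom), so Newton's second law along the string gives T − mg cos φ = m v²/r.
cos 21.8° = 0.9285, so T = m(v²/r + g cos φ) = 1.96 × ((3.24)²/1.49 + 9.8 × 0.9285) = 1.96 × (7.045 + (9.099)) = 1.96 × 16.14 = 31.64 N.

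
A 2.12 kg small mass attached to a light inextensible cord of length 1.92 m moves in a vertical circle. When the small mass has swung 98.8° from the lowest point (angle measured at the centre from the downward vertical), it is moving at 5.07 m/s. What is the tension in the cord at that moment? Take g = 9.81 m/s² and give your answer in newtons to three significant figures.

Take the radial direction toward the centre of the circle as positive. The component of the weight along the string toward the centre is −mg cos φ (φ measured from the bottom), so Newton's second law along the string gives T − mg cos φ = m v²/r.
cos 98.8° = -0.1530, so T = m(v²/r + g cos φ) = 2.12 × ((5.07)²/1.92 + 9.81 × -0.1530) = 2.12 × (13.39 + (-1.501)) = 2.12 × 11.89 = 25.20 N.

25.2 N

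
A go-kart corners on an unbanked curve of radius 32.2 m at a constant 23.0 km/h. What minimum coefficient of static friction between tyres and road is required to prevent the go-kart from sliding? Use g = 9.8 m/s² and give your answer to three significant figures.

v = 23.0/3.6 = 6.389 m/s.
Friction provides the centripetal force: μ_s m g = m v²/r, so μ_s = v²/(g r) = (6.389)²/(9.8 × 32.2) = 40.82/315.6 = 0.1294.

0.129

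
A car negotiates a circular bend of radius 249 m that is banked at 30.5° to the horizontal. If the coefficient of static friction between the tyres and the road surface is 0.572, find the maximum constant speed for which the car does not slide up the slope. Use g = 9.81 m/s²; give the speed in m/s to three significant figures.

65.4 m/s

At the maximum speed, friction acts down the slope at its limiting value f = μN. Radially (horizontal, toward centre): N sinθ + μN cosθ = mv²/r. Vertically: N cosθ − μN sinθ = mg.
Dividing: v² = r g (sinθ + μcosθ)/(cosθ − μsinθ).
sinθ + μcosθ = 0.5075 + 0.572×0.8616 = 1.000; cosθ − μsinθ = 0.8616 − 0.572×0.5075 = 0.5713.
v² = 249 × 9.81 × 1.000/0.5713 = 4277 m²/s², so v = 65.40 m/s.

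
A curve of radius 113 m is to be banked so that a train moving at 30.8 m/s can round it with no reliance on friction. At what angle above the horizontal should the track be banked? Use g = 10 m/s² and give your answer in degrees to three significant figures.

With no friction, the horizontal component of the normal force provides the centripetal force: N sinθ = mv²/r, while N cosθ = mg vertically.
Dividing: tanθ = v²/(r g) = (30.8)²/(113 × 10.0) = 948.6/1130 = 0.8395.
θ = arctan(0.8395) = 40.01°.

40.0°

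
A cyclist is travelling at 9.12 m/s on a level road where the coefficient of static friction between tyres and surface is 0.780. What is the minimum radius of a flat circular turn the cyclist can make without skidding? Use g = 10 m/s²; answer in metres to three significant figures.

At the limit, μ_s m g = m v²/r, so r_min = v²/(μ_s g) = (9.12)²/(0.780 × 10.0) = 83.17/7.800 = 10.66 m.

10.7 m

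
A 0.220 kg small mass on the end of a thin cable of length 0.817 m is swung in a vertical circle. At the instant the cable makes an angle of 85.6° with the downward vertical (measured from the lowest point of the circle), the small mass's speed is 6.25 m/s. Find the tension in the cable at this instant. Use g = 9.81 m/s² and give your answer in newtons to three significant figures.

10.7 N

Take the radial direction toward the centre of the circle as positive. The component of the weight along the string toward the centre is −mg cos φ (φ measured from the bottom), so Newton's second law along the string gives T − mg cos φ = m v²/r.
cos 85.6° = 0.07672, so T = m(v²/r + g cos φ) = 0.220 × ((6.25)²/0.817 + 9.81 × 0.07672) = 0.220 × (47.81 + (0.7526)) = 0.220 × 48.56 = 10.68 N.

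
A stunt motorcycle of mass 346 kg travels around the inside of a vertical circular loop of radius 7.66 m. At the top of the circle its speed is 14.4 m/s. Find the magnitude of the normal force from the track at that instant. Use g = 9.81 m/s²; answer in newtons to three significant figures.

5970 N

At the top, both N and the weight mg point inward (toward the centre), so N + mg = mv²/r.
N = m(v²/r − g) = 346 × ((14.4)²/7.66 − 9.81) = 346 × (27.07 − 9.81) = 346 × 17.26 = 5972 N.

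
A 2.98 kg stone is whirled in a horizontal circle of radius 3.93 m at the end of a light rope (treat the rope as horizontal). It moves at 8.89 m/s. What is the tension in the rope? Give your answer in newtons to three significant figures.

59.9 N

The tension is the only horizontal force, so it supplies the full centripetal force: T = m v²/r = 2.98 × (8.890)²/3.93 = 2.98 × 79.03/3.93 = 59.93 N.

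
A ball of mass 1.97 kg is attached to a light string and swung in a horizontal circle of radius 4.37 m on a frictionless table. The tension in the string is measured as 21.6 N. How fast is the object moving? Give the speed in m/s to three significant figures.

6.92 m/s

T = m v²/r ⇒ v = √(T r / m) = √(21.6 × 4.37 / 1.97) = √47.91 = 6.922 m/s.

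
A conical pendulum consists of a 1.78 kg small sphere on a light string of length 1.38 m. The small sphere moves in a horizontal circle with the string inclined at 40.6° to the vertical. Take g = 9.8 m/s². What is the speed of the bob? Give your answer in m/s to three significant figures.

2.75 m/s

The radius of the circle is r = L sinθ = 1.38 × sin 40.6° = 0.8981 m.
Horizontally T sinθ = mv²/r and vertically T cosθ = mg, so tanθ = v²/(rg).
v = √(r g tanθ) = √(0.8981 × 9.8 × 0.8571) = √7.543 = 2.747 m/s.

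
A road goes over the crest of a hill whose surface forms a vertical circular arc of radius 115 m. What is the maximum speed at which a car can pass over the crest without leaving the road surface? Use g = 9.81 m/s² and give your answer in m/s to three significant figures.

33.6 m/s

At the crest the centre of the circle is below the car, so the net downward (centripetal) force is mg − N = mv²/r.
The car leaves the road when N → 0, giving v_max = √(g r) = √(9.81 × 115) = 33.59 m/s.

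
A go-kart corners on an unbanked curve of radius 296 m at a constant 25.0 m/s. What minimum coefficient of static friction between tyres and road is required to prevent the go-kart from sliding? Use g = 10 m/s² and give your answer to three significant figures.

0.211

Friction provides the centripetal force: μ_s m g = m v²/r, so μ_s = v²/(g r) = (25.00)²/(10.0 × 296) = 625.0/2960 = 0.2111.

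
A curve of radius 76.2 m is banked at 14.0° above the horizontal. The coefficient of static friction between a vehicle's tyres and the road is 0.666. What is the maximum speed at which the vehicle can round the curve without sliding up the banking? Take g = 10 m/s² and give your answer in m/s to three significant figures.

At the maximum speed, friction acts down the slope at its limiting value f = μN. Radially (horizontal, toward centre): N sinθ + μN cosθ = mv²/r. Vertically: N cosθ − μN sinθ = mg.
Dividing: v² = r g (sinθ + μcosθ)/(cosθ − μsinθ).
sinθ + μcosθ = 0.2419 + 0.666×0.9703 = 0.8881; cosθ − μsinθ = 0.9703 − 0.666×0.2419 = 0.8092.
v² = 76.2 × 10.0 × 0.8881/0.8092 = 836.4 m²/s², so v = 28.92 m/s.

28.9 m/s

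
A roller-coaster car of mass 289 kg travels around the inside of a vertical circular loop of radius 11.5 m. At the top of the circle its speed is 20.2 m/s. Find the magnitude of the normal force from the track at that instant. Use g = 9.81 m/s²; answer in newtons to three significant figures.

At the top, both N and the weight mg point inward (toward the centre), so N + mg = mv²/r.
N = m(v²/r − g) = 289 × ((20.2)²/11.5 − 9.81) = 289 × (35.48 − 9.81) = 289 × 25.67 = 7419 N.

7420 N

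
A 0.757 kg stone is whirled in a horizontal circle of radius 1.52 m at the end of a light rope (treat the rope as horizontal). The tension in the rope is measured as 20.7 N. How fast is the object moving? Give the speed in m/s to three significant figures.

6.45 m/s

T = m v²/r ⇒ v = √(T r / m) = √(20.7 × 1.52 / 0.757) = √41.56 = 6.447 m/s.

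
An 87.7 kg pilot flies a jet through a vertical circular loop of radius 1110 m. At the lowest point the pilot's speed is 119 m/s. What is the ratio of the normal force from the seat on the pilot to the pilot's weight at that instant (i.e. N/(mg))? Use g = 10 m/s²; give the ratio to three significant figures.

2.28

At the bottom, N − mg = mv²/r, so N = m(v²/r + g) and N/(mg) = v²/(rg) + 1 = (119)²/(1110 × 10.0) + 1 = 1.276 + 1 = 2.276.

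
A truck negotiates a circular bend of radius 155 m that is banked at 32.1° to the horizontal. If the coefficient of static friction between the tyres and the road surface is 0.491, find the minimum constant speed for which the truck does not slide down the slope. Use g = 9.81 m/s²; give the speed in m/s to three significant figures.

At the minimum speed, friction acts up the slope at its limiting value f = μN. Radially (horizontal, toward centre): N sinθ − μN cosθ = mv²/r. Vertically: N cosθ + μN sinθ = mg.
Dividing: v² = r g (sinθ − μcosθ)/(cosθ + μsinθ).
sinθ − μcosθ = 0.5314 − 0.491×0.8471 = 0.1155; cosθ + μsinθ = 0.8471 + 0.491×0.5314 = 1.108.
v² = 155 × 9.81 × 0.1155/1.108 = 158.4 m²/s², so v = 12.59 m/s.

12.6 m/s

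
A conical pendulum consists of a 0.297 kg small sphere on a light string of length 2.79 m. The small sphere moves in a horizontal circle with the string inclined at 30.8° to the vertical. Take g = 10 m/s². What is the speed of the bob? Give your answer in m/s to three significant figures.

The radius of the circle is r = L sinθ = 2.79 × sin 30.8° = 1.429 m.
Horizontally T sinθ = mv²/r and vertically T cosθ = mg, so tanθ = v²/(rg).
v = √(r g tanθ) = √(1.429 × 10.0 × 0.5961) = √8.516 = 2.918 m/s.

2.92 m/s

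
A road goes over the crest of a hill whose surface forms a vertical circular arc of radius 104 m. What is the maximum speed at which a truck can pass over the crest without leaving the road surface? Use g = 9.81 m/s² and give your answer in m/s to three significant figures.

31.9 m/s

At the crest the centre of the circle is below the truck, so the net downward (centripetal) force is mg − N = mv²/r.
The truck leaves the road when N → 0, giving v_max = √(g r) = √(9.81 × 104) = 31.94 m/s.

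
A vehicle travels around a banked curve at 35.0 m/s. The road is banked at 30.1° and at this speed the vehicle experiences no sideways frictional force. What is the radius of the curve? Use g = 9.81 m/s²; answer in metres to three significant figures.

215 m

Frictionless banking: tanθ = v²/(rg), so r = v²/(g tanθ).
r = (35.0)²/(9.81 × tan 30.1°) = 1225/(9.81 × 0.5797) = 1225/5.687 = 215.4 m.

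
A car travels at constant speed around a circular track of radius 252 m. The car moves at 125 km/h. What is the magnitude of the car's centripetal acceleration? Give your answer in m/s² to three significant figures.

v = 125 km/h = 125/3.6 = 34.72 m/s.
a_c = v²/r = (34.72)²/252 = 1206/252 = 4.784 m/s².

4.78 m/s²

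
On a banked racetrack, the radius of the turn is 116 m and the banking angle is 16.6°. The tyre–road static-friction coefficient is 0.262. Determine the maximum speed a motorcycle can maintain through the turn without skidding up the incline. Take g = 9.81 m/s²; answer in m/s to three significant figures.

26.3 m/s

At the maximum speed, friction acts down the slope at its limiting value f = μN. Radially (horizontal, toward centre): N sinθ + μN cosθ = mv²/r. Vertically: N cosθ − μN sinθ = mg.
Dividing: v² = r g (sinθ + μcosθ)/(cosθ − μsinθ).
sinθ + μcosθ = 0.2857 + 0.262×0.9583 = 0.5368; cosθ − μsinθ = 0.9583 − 0.262×0.2857 = 0.8835.
v² = 116 × 9.81 × 0.5368/0.8835 = 691.4 m²/s², so v = 26.29 m/s.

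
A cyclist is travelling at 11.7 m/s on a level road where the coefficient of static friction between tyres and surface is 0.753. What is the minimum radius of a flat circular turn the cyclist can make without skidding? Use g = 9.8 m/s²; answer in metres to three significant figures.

At the limit, μ_s m g = m v²/r, so r_min = v²/(μ_s g) = (11.7)²/(0.753 × 9.8) = 136.9/7.379 = 18.55 m.

18.6 m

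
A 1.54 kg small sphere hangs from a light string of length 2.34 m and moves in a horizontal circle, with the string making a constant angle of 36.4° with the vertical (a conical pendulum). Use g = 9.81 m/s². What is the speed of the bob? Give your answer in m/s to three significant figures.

The radius of the circle is r = L sinθ = 2.34 × sin 36.4° = 1.389 m.
Horizontally T sinθ = mv²/r and vertically T cosθ = mg, so tanθ = v²/(rg).
v = √(r g tanθ) = √(1.389 × 9.81 × 0.7373) = √10.04 = 3.169 m/s.

3.17 m/s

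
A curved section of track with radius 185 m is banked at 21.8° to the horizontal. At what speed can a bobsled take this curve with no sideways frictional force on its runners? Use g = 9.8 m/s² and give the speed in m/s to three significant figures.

26.9 m/s

On a frictionless banked curve, N sinθ = mv²/r and N cosθ = mg, so tanθ = v²/(rg).
v = √(r g tanθ) = √(185 × 9.8 × tan 21.8°) = √(185 × 9.8 × 0.4000) = √725.1 = 26.93 m/s.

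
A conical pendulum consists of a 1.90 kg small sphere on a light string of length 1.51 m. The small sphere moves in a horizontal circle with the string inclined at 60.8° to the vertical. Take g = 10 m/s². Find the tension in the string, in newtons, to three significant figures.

Vertically the bob has no acceleration, so T cosθ = mg.
T = mg/cosθ = 1.90 × 10.0 / cos 60.8° = 19.00/0.4879 = 38.95 N.

38.9 N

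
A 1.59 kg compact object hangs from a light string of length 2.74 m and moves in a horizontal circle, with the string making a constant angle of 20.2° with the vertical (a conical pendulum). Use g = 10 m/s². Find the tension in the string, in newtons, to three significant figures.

Vertically the bob has no acceleration, so T cosθ = mg.
T = mg/cosθ = 1.59 × 10.0 / cos 20.2° = 15.90/0.9385 = 16.94 N.

16.9 N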